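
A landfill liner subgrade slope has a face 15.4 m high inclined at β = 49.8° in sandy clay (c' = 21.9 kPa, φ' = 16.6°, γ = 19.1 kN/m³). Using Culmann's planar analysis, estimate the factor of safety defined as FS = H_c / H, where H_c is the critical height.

H_c = (4c'/γ) · sinβ cosφ' / [1 − cos(β − φ')]
    = (4·21.9/19.1) · sin49.8°·cos16.6° / [1 − cos33.2°]
    = 4.586 · 0.7320 / 0.1632 = 20.57 m
FS = H_c / H = 20.57 / 15.4 = 1.335

FS = 1.34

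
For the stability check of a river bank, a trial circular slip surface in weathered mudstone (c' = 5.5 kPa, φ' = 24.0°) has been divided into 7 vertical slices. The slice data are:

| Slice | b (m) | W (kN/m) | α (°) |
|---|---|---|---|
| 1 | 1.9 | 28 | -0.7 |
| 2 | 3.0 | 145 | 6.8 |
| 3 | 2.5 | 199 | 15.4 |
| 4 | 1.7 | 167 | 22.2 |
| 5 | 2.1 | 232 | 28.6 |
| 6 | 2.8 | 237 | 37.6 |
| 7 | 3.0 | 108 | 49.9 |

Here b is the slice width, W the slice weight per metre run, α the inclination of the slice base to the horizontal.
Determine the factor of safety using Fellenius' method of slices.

Ordinary method of slices: FS = Σ[c'·Δl_i + (W_i cosα_i)·tanφ'] / Σ W_i sinα_i, with Δl_i = b_i / cosα_i.
Slice 1: Δl = 1.9/cos(-0.7°) = 1.900 m; N'_1 = 28·cos(-0.7°) = 28.0; c'Δl = 10.45; W sinα = -0.3
Slice 2: Δl = 3.0/cos6.8° = 3.021 m; N'_2 = 145·cos6.8° = 144.0; c'Δl = 16.62; W sinα = 17.2
Slice 3: Δl = 2.5/cos15.4° = 2.593 m; N'_3 = 199·cos15.4° = 191.9; c'Δl = 14.26; W sinα = 52.8
Slice 4: Δl = 1.7/cos22.2° = 1.836 m; N'_4 = 167·cos22.2° = 154.6; c'Δl = 10.10; W sinα = 63.1
Slice 5: Δl = 2.1/cos28.6° = 2.392 m; N'_5 = 232·cos28.6° = 203.7; c'Δl = 13.16; W sinα = 111.1
Slice 6: Δl = 2.8/cos37.6° = 3.534 m; N'_6 = 237·cos37.6° = 187.8; c'Δl = 19.44; W sinα = 144.6
Slice 7: Δl = 3.0/cos49.9° = 4.657 m; N'_7 = 108·cos49.9° = 69.6; c'Δl = 25.62; W sinα = 82.6
Σc'Δl = 109.6 kN/m; ΣN' = 979.5 kN/m; ΣW sinα = 471.0 kN/m
Resisting = 109.6 + 979.5·tan24.0° = 109.6 + 436.1 = 545.7 kN/m
FS = 545.7 / 471.0 = 1.159

FS = 1.16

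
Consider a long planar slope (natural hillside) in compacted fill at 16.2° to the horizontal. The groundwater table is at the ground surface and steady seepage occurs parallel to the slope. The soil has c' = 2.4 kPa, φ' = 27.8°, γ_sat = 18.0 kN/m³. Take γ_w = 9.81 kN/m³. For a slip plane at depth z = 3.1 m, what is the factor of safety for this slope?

FS = 0.99

With seepage parallel to the slope and the water table at the surface, the effective normal stress on the slip plane uses the buoyant unit weight γ' = γ_sat − γ_w while the driving shear stress uses γ_sat:
FS = [c' + γ' z cos²β tanφ'] / [γ_sat z sinβ cosβ]
γ' = 18.0 − 9.81 = 8.19 kN/m³
Numerator = 2.4 + 8.19·3.1·cos²16.2°·tan27.8° = 2.4 + 8.19·3.1·0.9222·0.5272 = 14.744 kPa
Denominator = 18.0·3.1·sin16.2°·cos16.2° = 18.0·3.1·0.2790·0.9603 = 14.950 kPa
FS = 14.744 / 14.950 = 0.986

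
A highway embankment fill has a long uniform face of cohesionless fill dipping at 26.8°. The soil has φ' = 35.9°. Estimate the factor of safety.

FS = 1.43

For a dry cohesionless infinite slope the factor of safety is FS = tanφ' / tanβ.
FS = tan35.9° / tan26.8° = 0.7239 / 0.5051 = 1.433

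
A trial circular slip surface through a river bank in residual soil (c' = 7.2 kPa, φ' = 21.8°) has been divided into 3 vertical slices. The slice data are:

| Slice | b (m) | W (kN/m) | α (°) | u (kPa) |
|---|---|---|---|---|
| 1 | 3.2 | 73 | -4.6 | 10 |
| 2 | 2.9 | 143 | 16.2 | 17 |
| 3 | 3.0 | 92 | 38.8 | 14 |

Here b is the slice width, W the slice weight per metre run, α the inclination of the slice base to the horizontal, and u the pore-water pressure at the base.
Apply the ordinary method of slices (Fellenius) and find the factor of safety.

Ordinary method of slices: FS = Σ[c'·Δl_i + (W_i cosα_i − u_i·Δl_i)·tanφ'] / Σ W_i sinα_i, with Δl_i = b_i / cosα_i.
Slice 1: Δl = 3.2/cos(-4.6°) = 3.210 m; N'_1 = 73·cos(-4.6°) − 10·3.210 = 40.7; c'Δl = 23.11; W sinα = -5.9
Slice 2: Δl = 2.9/cos16.2° = 3.020 m; N'_2 = 143·cos16.2° − 17·3.020 = 86.0; c'Δl = 21.74; W sinα = 39.9
Slice 3: Δl = 3.0/cos38.8° = 3.849 m; N'_3 = 92·cos38.8° − 14·3.849 = 17.8; c'Δl = 27.72; W sinα = 57.6
Σc'Δl = 72.6 kN/m; ΣN' = 144.5 kN/m; ΣW sinα = 91.7 kN/m
Resisting = 72.6 + 144.5·tan21.8° = 72.6 + 57.8 = 130.4 kN/m
FS = 130.4 / 91.7 = 1.422

FS = 1.42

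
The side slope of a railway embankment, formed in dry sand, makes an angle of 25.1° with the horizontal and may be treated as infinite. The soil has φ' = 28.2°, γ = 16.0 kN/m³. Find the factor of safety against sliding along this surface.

FS = 1.14

For a dry cohesionless infinite slope the factor of safety is FS = tanφ' / tanβ.
FS = tan28.2° / tan25.1° = 0.5362 / 0.4684 = 1.145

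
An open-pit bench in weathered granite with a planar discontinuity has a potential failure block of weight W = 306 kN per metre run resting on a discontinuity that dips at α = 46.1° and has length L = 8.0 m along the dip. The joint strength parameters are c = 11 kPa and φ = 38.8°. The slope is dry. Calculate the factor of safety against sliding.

FS = 1.17

Resolving the block weight along and normal to the plane and applying the Mohr–Coulomb strength on the joint:
N' = W cosα = 306·cos46.1° = 212.2 kN/m
Driving force T = W sinα = 306·sin46.1° = 220.5 kN/m
Resisting force R = c·L + N'·tanφ = 11·8.0 + 212.2·tan38.8° = 88.0 + 170.6 = 258.6 kN/m
FS = R / T = 258.6 / 220.5 = 1.173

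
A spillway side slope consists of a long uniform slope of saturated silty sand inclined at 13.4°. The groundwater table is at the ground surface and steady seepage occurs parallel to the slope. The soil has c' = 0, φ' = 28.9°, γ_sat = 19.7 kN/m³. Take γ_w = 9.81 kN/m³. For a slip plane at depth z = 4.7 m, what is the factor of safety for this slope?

With seepage parallel to the slope and the water table at the surface, the effective normal stress on the slip plane uses the buoyant unit weight γ' = γ_sat − γ_w while the driving shear stress uses γ_sat:
FS = [c' + γ' z cos²β tanφ'] / [γ_sat z sinβ cosβ]
(For c' = 0 this reduces to FS = (γ'/γ_sat)·tanφ'/tanβ.)
γ' = 19.7 − 9.81 = 9.89 kN/m³
Numerator = 0.0 + 9.89·4.7·cos²13.4°·tan28.9° = 0.0 + 9.89·4.7·0.9463·0.5520 = 24.282 kPa
Denominator = 19.7·4.7·sin13.4°·cos13.4° = 19.7·4.7·0.2317·0.9728 = 20.873 kPa
FS = 24.282 / 20.873 = 1.163

FS = 1.16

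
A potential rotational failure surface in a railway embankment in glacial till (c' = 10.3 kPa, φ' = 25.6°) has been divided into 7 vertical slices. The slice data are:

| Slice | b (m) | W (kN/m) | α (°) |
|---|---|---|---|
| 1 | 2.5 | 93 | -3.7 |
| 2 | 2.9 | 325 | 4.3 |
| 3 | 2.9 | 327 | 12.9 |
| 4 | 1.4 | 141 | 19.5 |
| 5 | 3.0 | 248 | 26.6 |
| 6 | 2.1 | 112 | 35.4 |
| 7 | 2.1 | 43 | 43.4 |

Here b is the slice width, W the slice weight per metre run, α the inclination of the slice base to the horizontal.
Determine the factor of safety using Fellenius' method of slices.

Ordinary method of slices: FS = Σ[c'·Δl_i + (W_i cosα_i)·tanφ'] / Σ W_i sinα_i, with Δl_i = b_i / cosα_i.
Slice 1: Δl = 2.5/cos(-3.7°) = 2.505 m; N'_1 = 93·cos(-3.7°) = 92.8; c'Δl = 25.80; W sinα = -6.0
Slice 2: Δl = 2.9/cos4.3° = 2.908 m; N'_2 = 325·cos4.3° = 324.1; c'Δl = 29.95; W sinα = 24.4
Slice 3: Δl = 2.9/cos12.9° = 2.975 m; N'_3 = 327·cos12.9° = 318.7; c'Δl = 30.64; W sinα = 73.0
Slice 4: Δl = 1.4/cos19.5° = 1.485 m; N'_4 = 141·cos19.5° = 132.9; c'Δl = 15.30; W sinα = 47.1
Slice 5: Δl = 3.0/cos26.6° = 3.355 m; N'_5 = 248·cos26.6° = 221.8; c'Δl = 34.56; W sinα = 111.0
Slice 6: Δl = 2.1/cos35.4° = 2.576 m; N'_6 = 112·cos35.4° = 91.3; c'Δl = 26.54; W sinα = 64.9
Slice 7: Δl = 2.1/cos43.4° = 2.890 m; N'_7 = 43·cos43.4° = 31.2; c'Δl = 29.77; W sinα = 29.5
Σc'Δl = 192.6 kN/m; ΣN' = 1212.8 kN/m; ΣW sinα = 343.9 kN/m
Resisting = 192.6 + 1212.8·tan25.6° = 192.6 + 581.1 = 773.7 kN/m
FS = 773.7 / 343.9 = 2.250

FS = 2.25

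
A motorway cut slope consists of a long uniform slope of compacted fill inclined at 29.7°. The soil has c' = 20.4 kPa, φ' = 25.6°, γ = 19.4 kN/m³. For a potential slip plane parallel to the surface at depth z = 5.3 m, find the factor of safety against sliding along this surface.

For an infinite slope with a slip plane parallel to the surface (no pore pressure): FS = [c' + γz cos²β tanφ'] / [γz sinβ cosβ].
γz = 19.4·5.3 = 102.82 kN/m²
Numerator = 20.4 + 102.82·cos²29.7°·tan25.6° = 20.4 + 102.82·0.7545·0.4791 = 57.570 kPa
Denominator = 102.82·sin29.7°·cos29.7° = 102.82·0.4955·0.8686 = 44.251 kPa
FS = 57.570 / 44.251 = 1.301

FS = 1.30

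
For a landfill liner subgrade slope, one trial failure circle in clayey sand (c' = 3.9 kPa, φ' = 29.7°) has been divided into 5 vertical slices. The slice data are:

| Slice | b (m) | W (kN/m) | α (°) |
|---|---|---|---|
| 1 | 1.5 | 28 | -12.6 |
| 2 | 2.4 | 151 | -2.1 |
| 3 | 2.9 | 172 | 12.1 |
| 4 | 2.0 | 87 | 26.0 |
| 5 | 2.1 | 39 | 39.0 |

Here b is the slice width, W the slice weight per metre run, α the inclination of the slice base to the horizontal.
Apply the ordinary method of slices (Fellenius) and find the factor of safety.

FS = 3.51

Ordinary method of slices: FS = Σ[c'·Δl_i + (W_i cosα_i)·tanφ'] / Σ W_i sinα_i, with Δl_i = b_i / cosα_i.
Slice 1: Δl = 1.5/cos(-12.6°) = 1.537 m; N'_1 = 28·cos(-12.6°) = 27.3; c'Δl = 5.99; W sinα = -6.1
Slice 2: Δl = 2.4/cos(-2.1°) = 2.402 m; N'_2 = 151·cos(-2.1°) = 150.9; c'Δl = 9.37; W sinα = -5.5
Slice 3: Δl = 2.9/cos12.1° = 2.966 m; N'_3 = 172·cos12.1° = 168.2; c'Δl = 11.57; W sinα = 36.1
Slice 4: Δl = 2.0/cos26.0° = 2.225 m; N'_4 = 87·cos26.0° = 78.2; c'Δl = 8.68; W sinα = 38.1
Slice 5: Δl = 2.1/cos39.0° = 2.702 m; N'_5 = 39·cos39.0° = 30.3; c'Δl = 10.54; W sinα = 24.5
Σc'Δl = 46.1 kN/m; ΣN' = 454.9 kN/m; ΣW sinα = 87.1 kN/m
Resisting = 46.1 + 454.9·tan29.7° = 46.1 + 259.5 = 305.6 kN/m
FS = 305.6 / 87.1 = 3.509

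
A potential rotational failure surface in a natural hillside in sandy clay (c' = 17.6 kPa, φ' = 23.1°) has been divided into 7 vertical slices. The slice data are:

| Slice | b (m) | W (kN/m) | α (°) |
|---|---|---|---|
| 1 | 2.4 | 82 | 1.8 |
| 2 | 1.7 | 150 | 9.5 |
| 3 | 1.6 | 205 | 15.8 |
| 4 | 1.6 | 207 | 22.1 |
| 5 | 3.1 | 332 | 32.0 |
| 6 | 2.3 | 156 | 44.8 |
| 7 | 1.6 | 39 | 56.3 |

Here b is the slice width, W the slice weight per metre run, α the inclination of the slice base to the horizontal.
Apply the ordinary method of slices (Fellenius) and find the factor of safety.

Ordinary method of slices: FS = Σ[c'·Δl_i + (W_i cosα_i)·tanφ'] / Σ W_i sinα_i, with Δl_i = b_i / cosα_i.
Slice 1: Δl = 2.4/cos1.8° = 2.401 m; N'_1 = 82·cos1.8° = 82.0; c'Δl = 42.26; W sinα = 2.6
Slice 2: Δl = 1.7/cos9.5° = 1.724 m; N'_2 = 150·cos9.5° = 147.9; c'Δl = 30.34; W sinα = 24.8
Slice 3: Δl = 1.6/cos15.8° = 1.663 m; N'_3 = 205·cos15.8° = 197.3; c'Δl = 29.27; W sinα = 55.8
Slice 4: Δl = 1.6/cos22.1° = 1.727 m; N'_4 = 207·cos22.1° = 191.8; c'Δl = 30.39; W sinα = 77.9
Slice 5: Δl = 3.1/cos32.0° = 3.655 m; N'_5 = 332·cos32.0° = 281.6; c'Δl = 64.34; W sinα = 175.9
Slice 6: Δl = 2.3/cos44.8° = 3.241 m; N'_6 = 156·cos44.8° = 110.7; c'Δl = 57.05; W sinα = 109.9
Slice 7: Δl = 1.6/cos56.3° = 2.884 m; N'_7 = 39·cos56.3° = 21.6; c'Δl = 50.75; W sinα = 32.4
Σc'Δl = 304.4 kN/m; ΣN' = 1032.8 kN/m; ΣW sinα = 479.3 kN/m
Resisting = 304.4 + 1032.8·tan23.1° = 304.4 + 440.5 = 744.9 kN/m
FS = 744.9 / 479.3 = 1.554

FS = 1.55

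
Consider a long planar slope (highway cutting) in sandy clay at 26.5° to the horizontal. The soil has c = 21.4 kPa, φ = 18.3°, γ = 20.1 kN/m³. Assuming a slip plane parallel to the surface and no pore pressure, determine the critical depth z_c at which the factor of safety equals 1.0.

Setting FS = 1.00 in FS = [c + γz cos²β tanφ] / [γz sinβ cosβ] and solving for z:
z = c / [γ cosβ (FS·sinβ − cosβ·tanφ)]
  = 21.4 / [20.1·cos26.5°·(1.00·sin26.5° − cos26.5°·tan18.3°)]
  = 21.4 / [20.1·0.8949·(1.00·0.4462 − 0.8949·0.3307)]
  = 21.4 / 2.7023 = 7.919 m

z_c = 7.92 m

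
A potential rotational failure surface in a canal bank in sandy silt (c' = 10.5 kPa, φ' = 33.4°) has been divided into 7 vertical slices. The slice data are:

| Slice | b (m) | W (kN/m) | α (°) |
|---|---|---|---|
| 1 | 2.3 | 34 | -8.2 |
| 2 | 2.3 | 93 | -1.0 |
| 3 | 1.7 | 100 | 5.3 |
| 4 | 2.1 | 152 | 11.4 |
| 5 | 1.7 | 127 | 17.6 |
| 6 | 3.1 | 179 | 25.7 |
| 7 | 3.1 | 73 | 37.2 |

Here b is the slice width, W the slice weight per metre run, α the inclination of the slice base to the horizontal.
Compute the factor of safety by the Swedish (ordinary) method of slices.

FS = 3.40

Ordinary method of slices: FS = Σ[c'·Δl_i + (W_i cosα_i)·tanφ'] / Σ W_i sinα_i, with Δl_i = b_i / cosα_i.
Slice 1: Δl = 2.3/cos(-8.2°) = 2.324 m; N'_1 = 34·cos(-8.2°) = 33.7; c'Δl = 24.40; W sinα = -4.8
Slice 2: Δl = 2.3/cos(-1.0°) = 2.300 m; N'_2 = 93·cos(-1.0°) = 93.0; c'Δl = 24.15; W sinα = -1.6
Slice 3: Δl = 1.7/cos5.3° = 1.707 m; N'_3 = 100·cos5.3° = 99.6; c'Δl = 17.93; W sinα = 9.2
Slice 4: Δl = 2.1/cos11.4° = 2.142 m; N'_4 = 152·cos11.4° = 149.0; c'Δl = 22.49; W sinα = 30.0
Slice 5: Δl = 1.7/cos17.6° = 1.783 m; N'_5 = 127·cos17.6° = 121.1; c'Δl = 18.73; W sinα = 38.4
Slice 6: Δl = 3.1/cos25.7° = 3.440 m; N'_6 = 179·cos25.7° = 161.3; c'Δl = 36.12; W sinα = 77.6
Slice 7: Δl = 3.1/cos37.2° = 3.892 m; N'_7 = 73·cos37.2° = 58.1; c'Δl = 40.86; W sinα = 44.1
Σc'Δl = 184.7 kN/m; ΣN' = 715.7 kN/m; ΣW sinα = 193.0 kN/m
Resisting = 184.7 + 715.7·tan33.4° = 184.7 + 471.9 = 656.6 kN/m
FS = 656.6 / 193.0 = 3.403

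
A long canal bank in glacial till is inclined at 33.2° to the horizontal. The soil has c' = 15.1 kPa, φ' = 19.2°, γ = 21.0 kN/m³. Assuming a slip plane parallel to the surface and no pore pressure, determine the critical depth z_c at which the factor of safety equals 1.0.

Setting FS = 1.00 in FS = [c' + γz cos²β tanφ'] / [γz sinβ cosβ] and solving for z:
z = c' / [γ cosβ (FS·sinβ − cosβ·tanφ')]
  = 15.1 / [21.0·cos33.2°·(1.00·sin33.2° − cos33.2°·tan19.2°)]
  = 15.1 / [21.0·0.8368·(1.00·0.5476 − 0.8368·0.3482)]
  = 15.1 / 4.5015 = 3.354 m

z_c = 3.35 m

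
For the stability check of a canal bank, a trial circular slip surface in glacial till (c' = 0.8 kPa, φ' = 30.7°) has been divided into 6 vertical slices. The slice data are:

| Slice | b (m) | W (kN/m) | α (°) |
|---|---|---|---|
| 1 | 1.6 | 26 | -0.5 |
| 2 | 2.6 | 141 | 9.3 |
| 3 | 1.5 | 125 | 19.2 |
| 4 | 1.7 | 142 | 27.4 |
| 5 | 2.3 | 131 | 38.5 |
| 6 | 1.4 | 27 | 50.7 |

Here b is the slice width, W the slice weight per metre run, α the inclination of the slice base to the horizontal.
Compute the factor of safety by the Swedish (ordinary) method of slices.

Ordinary method of slices: FS = Σ[c'·Δl_i + (W_i cosα_i)·tanφ'] / Σ W_i sinα_i, with Δl_i = b_i / cosα_i.
Slice 1: Δl = 1.6/cos(-0.5°) = 1.600 m; N'_1 = 26·cos(-0.5°) = 26.0; c'Δl = 1.28; W sinα = -0.2
Slice 2: Δl = 2.6/cos9.3° = 2.635 m; N'_2 = 141·cos9.3° = 139.1; c'Δl = 2.11; W sinα = 22.8
Slice 3: Δl = 1.5/cos19.2° = 1.588 m; N'_3 = 125·cos19.2° = 118.0; c'Δl = 1.27; W sinα = 41.1
Slice 4: Δl = 1.7/cos27.4° = 1.915 m; N'_4 = 142·cos27.4° = 126.1; c'Δl = 1.53; W sinα = 65.3
Slice 5: Δl = 2.3/cos38.5° = 2.939 m; N'_5 = 131·cos38.5° = 102.5; c'Δl = 2.35; W sinα = 81.5
Slice 6: Δl = 1.4/cos50.7° = 2.210 m; N'_6 = 27·cos50.7° = 17.1; c'Δl = 1.77; W sinα = 20.9
Σc'Δl = 10.3 kN/m; ΣN' = 528.9 kN/m; ΣW sinα = 231.5 kN/m
Resisting = 10.3 + 528.9·tan30.7° = 10.3 + 314.0 = 324.3 kN/m
FS = 324.3 / 231.5 = 1.401

FS = 1.40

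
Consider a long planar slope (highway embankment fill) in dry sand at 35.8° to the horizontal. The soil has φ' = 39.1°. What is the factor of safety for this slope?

For a dry cohesionless infinite slope the factor of safety is FS = tanφ' / tanβ.
FS = tan39.1° / tan35.8° = 0.8127 / 0.7212 = 1.127

FS = 1.13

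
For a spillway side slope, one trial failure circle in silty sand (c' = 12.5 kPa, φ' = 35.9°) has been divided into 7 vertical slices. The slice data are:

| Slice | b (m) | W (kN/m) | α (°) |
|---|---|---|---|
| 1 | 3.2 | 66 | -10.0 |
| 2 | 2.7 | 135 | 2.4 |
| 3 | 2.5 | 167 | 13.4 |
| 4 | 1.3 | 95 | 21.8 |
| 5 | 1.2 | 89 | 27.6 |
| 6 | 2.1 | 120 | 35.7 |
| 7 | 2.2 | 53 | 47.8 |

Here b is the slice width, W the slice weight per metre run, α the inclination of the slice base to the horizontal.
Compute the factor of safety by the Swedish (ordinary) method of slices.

FS = 3.17

Ordinary method of slices: FS = Σ[c'·Δl_i + (W_i cosα_i)·tanφ'] / Σ W_i sinα_i, with Δl_i = b_i / cosα_i.
Slice 1: Δl = 3.2/cos(-10.0°) = 3.249 m; N'_1 = 66·cos(-10.0°) = 65.0; c'Δl = 40.62; W sinα = -11.5
Slice 2: Δl = 2.7/cos2.4° = 2.702 m; N'_2 = 135·cos2.4° = 134.9; c'Δl = 33.78; W sinα = 5.7
Slice 3: Δl = 2.5/cos13.4° = 2.570 m; N'_3 = 167·cos13.4° = 162.5; c'Δl = 32.12; W sinα = 38.7
Slice 4: Δl = 1.3/cos21.8° = 1.400 m; N'_4 = 95·cos21.8° = 88.2; c'Δl = 17.50; W sinα = 35.3
Slice 5: Δl = 1.2/cos27.6° = 1.354 m; N'_5 = 89·cos27.6° = 78.9; c'Δl = 16.93; W sinα = 41.2
Slice 6: Δl = 2.1/cos35.7° = 2.586 m; N'_6 = 120·cos35.7° = 97.5; c'Δl = 32.32; W sinα = 70.0
Slice 7: Δl = 2.2/cos47.8° = 3.275 m; N'_7 = 53·cos47.8° = 35.6; c'Δl = 40.94; W sinα = 39.3
Σc'Δl = 214.2 kN/m; ΣN' = 662.5 kN/m; ΣW sinα = 218.7 kN/m
Resisting = 214.2 + 662.5·tan35.9° = 214.2 + 479.5 = 693.8 kN/m
FS = 693.8 / 218.7 = 3.172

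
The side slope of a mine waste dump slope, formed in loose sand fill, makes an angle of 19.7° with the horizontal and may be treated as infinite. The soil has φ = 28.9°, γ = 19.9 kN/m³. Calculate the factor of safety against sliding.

For a dry cohesionless infinite slope the factor of safety is FS = tanφ / tanβ.
FS = tan28.9° / tan19.7° = 0.5520 / 0.3581 = 1.542

FS = 1.54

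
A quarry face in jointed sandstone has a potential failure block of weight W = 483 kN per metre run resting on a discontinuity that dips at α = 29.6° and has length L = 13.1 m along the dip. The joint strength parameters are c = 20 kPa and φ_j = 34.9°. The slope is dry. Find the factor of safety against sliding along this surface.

FS = 2.33

Resolving the block weight along and normal to the plane and applying the Mohr–Coulomb strength on the joint:
N' = W cosα = 483·cos29.6° = 420.0 kN/m
Driving force T = W sinα = 483·sin29.6° = 238.6 kN/m
Resisting force R = c·L + N'·tanφ_j = 20·13.1 + 420.0·tan34.9° = 262.0 + 293.0 = 555.0 kN/m
FS = R / T = 555.0 / 238.6 = 2.326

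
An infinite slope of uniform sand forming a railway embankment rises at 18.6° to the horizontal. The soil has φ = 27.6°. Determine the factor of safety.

FS = 1.55

For a dry cohesionless infinite slope the factor of safety is FS = tanφ / tanβ.
FS = tan27.6° / tan18.6° = 0.5228 / 0.3365 = 1.553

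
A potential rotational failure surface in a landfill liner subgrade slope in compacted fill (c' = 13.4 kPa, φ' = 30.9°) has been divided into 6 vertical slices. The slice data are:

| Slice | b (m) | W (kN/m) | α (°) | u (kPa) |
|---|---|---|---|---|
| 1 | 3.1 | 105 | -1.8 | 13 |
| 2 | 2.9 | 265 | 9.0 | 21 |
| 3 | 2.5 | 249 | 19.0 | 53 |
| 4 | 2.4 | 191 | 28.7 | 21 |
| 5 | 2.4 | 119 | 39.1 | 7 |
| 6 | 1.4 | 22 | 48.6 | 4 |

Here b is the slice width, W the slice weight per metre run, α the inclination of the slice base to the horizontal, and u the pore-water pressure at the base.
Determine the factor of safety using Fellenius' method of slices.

Ordinary method of slices: FS = Σ[c'·Δl_i + (W_i cosα_i − u_i·Δl_i)·tanφ'] / Σ W_i sinα_i, with Δl_i = b_i / cosα_i.
Slice 1: Δl = 3.1/cos(-1.8°) = 3.102 m; N'_1 = 105·cos(-1.8°) − 13·3.102 = 64.6; c'Δl = 41.56; W sinα = -3.3
Slice 2: Δl = 2.9/cos9.0° = 2.936 m; N'_2 = 265·cos9.0° − 21·2.936 = 200.1; c'Δl = 39.34; W sinα = 41.5
Slice 3: Δl = 2.5/cos19.0° = 2.644 m; N'_3 = 249·cos19.0° − 53·2.644 = 95.3; c'Δl = 35.43; W sinα = 81.1
Slice 4: Δl = 2.4/cos28.7° = 2.736 m; N'_4 = 191·cos28.7° − 21·2.736 = 110.1; c'Δl = 36.66; W sinα = 91.7
Slice 5: Δl = 2.4/cos39.1° = 3.093 m; N'_5 = 119·cos39.1° − 7·3.093 = 70.7; c'Δl = 41.44; W sinα = 75.1
Slice 6: Δl = 1.4/cos48.6° = 2.117 m; N'_6 = 22·cos48.6° − 4·2.117 = 6.1; c'Δl = 28.37; W sinα = 16.5
Σc'Δl = 222.8 kN/m; ΣN' = 546.9 kN/m; ΣW sinα = 302.5 kN/m
Resisting = 222.8 + 546.9·tan30.9° = 222.8 + 327.3 = 550.1 kN/m
FS = 550.1 / 302.5 = 1.819

FS = 1.82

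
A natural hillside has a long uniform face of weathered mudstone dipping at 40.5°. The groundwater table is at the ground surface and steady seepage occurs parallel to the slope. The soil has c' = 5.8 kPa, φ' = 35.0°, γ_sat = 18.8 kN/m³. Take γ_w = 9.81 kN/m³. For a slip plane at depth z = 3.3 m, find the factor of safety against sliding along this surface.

FS = 0.58

With seepage parallel to the slope and the water table at the surface, the effective normal stress on the slip plane uses the buoyant unit weight γ' = γ_sat − γ_w while the driving shear stress uses γ_sat:
FS = [c' + γ' z cos²β tanφ'] / [γ_sat z sinβ cosβ]
γ' = 18.8 − 9.81 = 8.99 kN/m³
Numerator = 5.8 + 8.99·3.3·cos²40.5°·tan35.0° = 5.8 + 8.99·3.3·0.5782·0.7002 = 17.811 kPa
Denominator = 18.8·3.3·sin40.5°·cos40.5° = 18.8·3.3·0.6494·0.7604 = 30.638 kPa
FS = 17.811 / 30.638 = 0.581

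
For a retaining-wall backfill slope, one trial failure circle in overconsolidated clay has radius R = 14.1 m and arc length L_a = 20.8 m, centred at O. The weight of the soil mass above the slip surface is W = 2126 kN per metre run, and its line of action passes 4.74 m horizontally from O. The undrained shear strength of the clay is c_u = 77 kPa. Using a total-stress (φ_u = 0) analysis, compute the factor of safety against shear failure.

FS = 2.24

Taking moments about the centre O, the resisting moment is provided by the undrained shear strength acting along the arc:
M_R = c_u·L_a·R = 77·20.80·14.1 = 22582.6 kN·m/m
M_D = W·d = 2126·4.74 = 10077.2 kN·m/m
FS = M_R / M_D = 22582.6 / 10077.2 = 2.241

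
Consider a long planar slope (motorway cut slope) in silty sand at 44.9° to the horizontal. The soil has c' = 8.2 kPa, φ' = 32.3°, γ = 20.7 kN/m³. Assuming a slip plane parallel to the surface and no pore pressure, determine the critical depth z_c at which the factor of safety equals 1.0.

Setting FS = 1.00 in FS = [c' + γz cos²β tanφ'] / [γz sinβ cosβ] and solving for z:
z = c' / [γ cosβ (FS·sinβ − cosβ·tanφ')]
  = 8.2 / [20.7·cos44.9°·(1.00·sin44.9° − cos44.9°·tan32.3°)]
  = 8.2 / [20.7·0.7083·(1.00·0.7059 − 0.7083·0.6322)]
  = 8.2 / 3.7841 = 2.167 m

z_c = 2.17 m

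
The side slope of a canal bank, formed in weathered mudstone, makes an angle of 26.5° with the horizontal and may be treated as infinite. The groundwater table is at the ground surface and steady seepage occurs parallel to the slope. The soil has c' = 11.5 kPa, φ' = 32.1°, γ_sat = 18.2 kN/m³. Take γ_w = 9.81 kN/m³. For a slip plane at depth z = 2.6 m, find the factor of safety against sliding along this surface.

FS = 1.19

With seepage parallel to the slope and the water table at the surface, the effective normal stress on the slip plane uses the buoyant unit weight γ' = γ_sat − γ_w while the driving shear stress uses γ_sat:
FS = [c' + γ' z cos²β tanφ'] / [γ_sat z sinβ cosβ]
γ' = 18.2 − 9.81 = 8.39 kN/m³
Numerator = 11.5 + 8.39·2.6·cos²26.5°·tan32.1° = 11.5 + 8.39·2.6·0.8009·0.6273 = 22.460 kPa
Denominator = 18.2·2.6·sin26.5°·cos26.5° = 18.2·2.6·0.4462·0.8949 = 18.896 kPa
FS = 22.460 / 18.896 = 1.189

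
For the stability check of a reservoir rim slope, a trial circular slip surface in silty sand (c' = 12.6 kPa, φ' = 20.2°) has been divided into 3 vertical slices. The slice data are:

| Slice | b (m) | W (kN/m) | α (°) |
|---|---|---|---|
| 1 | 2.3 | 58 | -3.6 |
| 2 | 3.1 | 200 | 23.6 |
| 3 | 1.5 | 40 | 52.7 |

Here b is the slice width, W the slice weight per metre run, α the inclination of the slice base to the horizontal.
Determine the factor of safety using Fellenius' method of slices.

FS = 1.85

Ordinary method of slices: FS = Σ[c'·Δl_i + (W_i cosα_i)·tanφ'] / Σ W_i sinα_i, with Δl_i = b_i / cosα_i.
Slice 1: Δl = 2.3/cos(-3.6°) = 2.305 m; N'_1 = 58·cos(-3.6°) = 57.9; c'Δl = 29.04; W sinα = -3.6
Slice 2: Δl = 3.1/cos23.6° = 3.383 m; N'_2 = 200·cos23.6° = 183.3; c'Δl = 42.63; W sinα = 80.1
Slice 3: Δl = 1.5/cos52.7° = 2.475 m; N'_3 = 40·cos52.7° = 24.2; c'Δl = 31.19; W sinα = 31.8
Σc'Δl = 102.9 kN/m; ΣN' = 265.4 kN/m; ΣW sinα = 108.2 kN/m
Resisting = 102.9 + 265.4·tan20.2° = 102.9 + 97.6 = 200.5 kN/m
FS = 200.5 / 108.2 = 1.852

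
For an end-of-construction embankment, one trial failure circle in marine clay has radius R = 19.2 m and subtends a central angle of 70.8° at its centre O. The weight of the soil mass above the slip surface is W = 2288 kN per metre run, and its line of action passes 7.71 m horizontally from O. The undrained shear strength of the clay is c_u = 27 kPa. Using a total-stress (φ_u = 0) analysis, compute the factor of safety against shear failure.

FS = 0.70

Taking moments about the centre O, the resisting moment is provided by the undrained shear strength acting along the arc:
Arc length L_a = R·θ = 19.2·(70.8°·π/180) = 19.2·1.2357 = 23.73 m
M_R = c_u·L_a·R = 27·23.73·19.2 = 12299.2 kN·m/m
M_D = W·d = 2288·7.71 = 17640.5 kN·m/m
FS = M_R / M_D = 12299.2 / 17640.5 = 0.697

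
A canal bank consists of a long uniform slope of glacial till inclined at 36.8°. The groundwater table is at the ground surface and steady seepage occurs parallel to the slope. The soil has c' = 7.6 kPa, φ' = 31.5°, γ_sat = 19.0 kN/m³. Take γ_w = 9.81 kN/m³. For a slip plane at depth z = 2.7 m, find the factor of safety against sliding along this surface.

FS = 0.71

With seepage parallel to the slope and the water table at the surface, the effective normal stress on the slip plane uses the buoyant unit weight γ' = γ_sat − γ_w while the driving shear stress uses γ_sat:
FS = [c' + γ' z cos²β tanφ'] / [γ_sat z sinβ cosβ]
γ' = 19.0 − 9.81 = 9.19 kN/m³
Numerator = 7.6 + 9.19·2.7·cos²36.8°·tan31.5° = 7.6 + 9.19·2.7·0.6412·0.6128 = 17.349 kPa
Denominator = 19.0·2.7·sin36.8°·cos36.8° = 19.0·2.7·0.5990·0.8007 = 24.606 kPa
FS = 17.349 / 24.606 = 0.705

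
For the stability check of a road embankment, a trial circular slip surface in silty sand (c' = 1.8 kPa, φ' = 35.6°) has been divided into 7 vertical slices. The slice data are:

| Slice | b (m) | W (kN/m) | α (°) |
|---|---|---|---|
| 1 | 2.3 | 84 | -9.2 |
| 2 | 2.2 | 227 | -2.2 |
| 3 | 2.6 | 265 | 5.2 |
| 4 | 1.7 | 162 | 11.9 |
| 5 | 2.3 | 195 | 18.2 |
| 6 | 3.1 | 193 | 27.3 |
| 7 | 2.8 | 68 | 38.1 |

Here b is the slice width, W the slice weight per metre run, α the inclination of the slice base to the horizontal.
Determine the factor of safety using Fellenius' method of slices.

FS = 3.75

Ordinary method of slices: FS = Σ[c'·Δl_i + (W_i cosα_i)·tanφ'] / Σ W_i sinα_i, with Δl_i = b_i / cosα_i.
Slice 1: Δl = 2.3/cos(-9.2°) = 2.330 m; N'_1 = 84·cos(-9.2°) = 82.9; c'Δl = 4.19; W sinα = -13.4
Slice 2: Δl = 2.2/cos(-2.2°) = 2.202 m; N'_2 = 227·cos(-2.2°) = 226.8; c'Δl = 3.96; W sinα = -8.7
Slice 3: Δl = 2.6/cos5.2° = 2.611 m; N'_3 = 265·cos5.2° = 263.9; c'Δl = 4.70; W sinα = 24.0
Slice 4: Δl = 1.7/cos11.9° = 1.737 m; N'_4 = 162·cos11.9° = 158.5; c'Δl = 3.13; W sinα = 33.4
Slice 5: Δl = 2.3/cos18.2° = 2.421 m; N'_5 = 195·cos18.2° = 185.2; c'Δl = 4.36; W sinα = 60.9
Slice 6: Δl = 3.1/cos27.3° = 3.489 m; N'_6 = 193·cos27.3° = 171.5; c'Δl = 6.28; W sinα = 88.5
Slice 7: Δl = 2.8/cos38.1° = 3.558 m; N'_7 = 68·cos38.1° = 53.5; c'Δl = 6.40; W sinα = 42.0
Σc'Δl = 33.0 kN/m; ΣN' = 1142.4 kN/m; ΣW sinα = 226.7 kN/m
Resisting = 33.0 + 1142.4·tan35.6° = 33.0 + 817.9 = 850.9 kN/m
FS = 850.9 / 226.7 = 3.754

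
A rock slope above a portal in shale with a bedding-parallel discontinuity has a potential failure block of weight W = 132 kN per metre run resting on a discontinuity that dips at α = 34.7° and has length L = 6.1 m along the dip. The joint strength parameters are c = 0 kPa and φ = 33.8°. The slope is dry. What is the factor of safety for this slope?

FS = 0.97

Resolving the block weight along and normal to the plane and applying the Mohr–Coulomb strength on the joint:
N' = W cosα = 132·cos34.7° = 108.5 kN/m
Driving force T = W sinα = 132·sin34.7° = 75.1 kN/m
Resisting force R = c·L + N'·tanφ = 0·6.1 + 108.5·tan33.8° = 0.0 + 72.6 = 72.6 kN/m
FS = R / T = 72.6 / 75.1 = 0.967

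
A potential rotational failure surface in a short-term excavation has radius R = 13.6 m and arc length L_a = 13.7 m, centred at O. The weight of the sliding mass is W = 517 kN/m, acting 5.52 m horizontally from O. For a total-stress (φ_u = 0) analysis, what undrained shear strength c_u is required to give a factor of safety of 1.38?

c_u = 21.1 kPa

FS = c_u·L_a·R / (W·d), so c_u = FS·W·d / (L_a·R).
c_u = 1.38·517·5.52 / (13.70·13.6) = 3938.3 / 186.32 = 21.14 kPa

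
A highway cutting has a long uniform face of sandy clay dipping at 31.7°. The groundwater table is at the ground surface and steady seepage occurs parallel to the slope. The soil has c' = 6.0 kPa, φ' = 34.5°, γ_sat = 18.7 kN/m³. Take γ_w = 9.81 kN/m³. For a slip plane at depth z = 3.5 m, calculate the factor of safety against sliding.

FS = 0.73

With seepage parallel to the slope and the water table at the surface, the effective normal stress on the slip plane uses the buoyant unit weight γ' = γ_sat − γ_w while the driving shear stress uses γ_sat:
FS = [c' + γ' z cos²β tanφ'] / [γ_sat z sinβ cosβ]
γ' = 18.7 − 9.81 = 8.89 kN/m³
Numerator = 6.0 + 8.89·3.5·cos²31.7°·tan34.5° = 6.0 + 8.89·3.5·0.7239·0.6873 = 21.480 kPa
Denominator = 18.7·3.5·sin31.7°·cos31.7° = 18.7·3.5·0.5255·0.8508 = 29.261 kPa
FS = 21.480 / 29.261 = 0.734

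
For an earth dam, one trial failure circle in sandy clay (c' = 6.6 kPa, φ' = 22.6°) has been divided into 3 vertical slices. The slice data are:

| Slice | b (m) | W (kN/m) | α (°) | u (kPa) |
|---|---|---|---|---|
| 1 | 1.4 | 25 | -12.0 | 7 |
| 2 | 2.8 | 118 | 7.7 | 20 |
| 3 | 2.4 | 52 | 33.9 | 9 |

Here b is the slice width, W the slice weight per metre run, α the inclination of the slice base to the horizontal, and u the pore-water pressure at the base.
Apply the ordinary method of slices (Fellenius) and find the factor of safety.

Ordinary method of slices: FS = Σ[c'·Δl_i + (W_i cosα_i − u_i·Δl_i)·tanφ'] / Σ W_i sinα_i, with Δl_i = b_i / cosα_i.
Slice 1: Δl = 1.4/cos(-12.0°) = 1.431 m; N'_1 = 25·cos(-12.0°) − 7·1.431 = 14.4; c'Δl = 9.45; W sinα = -5.2
Slice 2: Δl = 2.8/cos7.7° = 2.825 m; N'_2 = 118·cos7.7° − 20·2.825 = 60.4; c'Δl = 18.65; W sinα = 15.8
Slice 3: Δl = 2.4/cos33.9° = 2.892 m; N'_3 = 52·cos33.9° − 9·2.892 = 17.1; c'Δl = 19.08; W sinα = 29.0
Σc'Δl = 47.2 kN/m; ΣN' = 92.0 kN/m; ΣW sinα = 39.6 kN/m
Resisting = 47.2 + 92.0·tan22.6° = 47.2 + 38.3 = 85.5 kN/m
FS = 85.5 / 39.6 = 2.158

FS = 2.16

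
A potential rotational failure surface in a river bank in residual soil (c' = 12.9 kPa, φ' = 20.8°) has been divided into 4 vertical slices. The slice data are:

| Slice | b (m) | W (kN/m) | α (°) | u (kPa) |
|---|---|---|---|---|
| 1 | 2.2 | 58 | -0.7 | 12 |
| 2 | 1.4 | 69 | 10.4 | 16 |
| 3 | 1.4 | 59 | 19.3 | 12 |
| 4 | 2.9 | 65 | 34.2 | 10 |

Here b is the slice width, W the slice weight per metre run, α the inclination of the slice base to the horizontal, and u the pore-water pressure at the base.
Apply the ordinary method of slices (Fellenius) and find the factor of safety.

Ordinary method of slices: FS = Σ[c'·Δl_i + (W_i cosα_i − u_i·Δl_i)·tanφ'] / Σ W_i sinα_i, with Δl_i = b_i / cosα_i.
Slice 1: Δl = 2.2/cos(-0.7°) = 2.200 m; N'_1 = 58·cos(-0.7°) − 12·2.200 = 31.6; c'Δl = 28.38; W sinα = -0.7
Slice 2: Δl = 1.4/cos10.4° = 1.423 m; N'_2 = 69·cos10.4° − 16·1.423 = 45.1; c'Δl = 18.36; W sinα = 12.5
Slice 3: Δl = 1.4/cos19.3° = 1.483 m; N'_3 = 59·cos19.3° − 12·1.483 = 37.9; c'Δl = 19.14; W sinα = 19.5
Slice 4: Δl = 2.9/cos34.2° = 3.506 m; N'_4 = 65·cos34.2° − 10·3.506 = 18.7; c'Δl = 45.23; W sinα = 36.5
Σc'Δl = 111.1 kN/m; ΣN' = 133.3 kN/m; ΣW sinα = 67.8 kN/m
Resisting = 111.1 + 133.3·tan20.8° = 111.1 + 50.6 = 161.7 kN/m
FS = 161.7 / 67.8 = 2.386

FS = 2.39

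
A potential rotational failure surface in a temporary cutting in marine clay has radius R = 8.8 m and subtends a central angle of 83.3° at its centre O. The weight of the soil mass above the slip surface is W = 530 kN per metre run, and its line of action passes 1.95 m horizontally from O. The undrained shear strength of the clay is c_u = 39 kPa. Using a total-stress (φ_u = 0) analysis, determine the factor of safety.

Taking moments about the centre O, the resisting moment is provided by the undrained shear strength acting along the arc:
Arc length L_a = R·θ = 8.8·(83.3°·π/180) = 8.8·1.4539 = 12.79 m
M_R = c_u·L_a·R = 39·12.79·8.8 = 4390.9 kN·m/m
M_D = W·d = 530·1.95 = 1033.5 kN·m/m
FS = M_R / M_D = 4390.9 / 1033.5 = 4.249

FS = 4.25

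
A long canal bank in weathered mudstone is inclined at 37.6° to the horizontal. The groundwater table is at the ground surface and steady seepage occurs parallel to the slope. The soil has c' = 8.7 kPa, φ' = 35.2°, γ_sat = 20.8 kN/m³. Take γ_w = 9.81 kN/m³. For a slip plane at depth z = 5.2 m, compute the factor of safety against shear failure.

With seepage parallel to the slope and the water table at the surface, the effective normal stress on the slip plane uses the buoyant unit weight γ' = γ_sat − γ_w while the driving shear stress uses γ_sat:
FS = [c' + γ' z cos²β tanφ'] / [γ_sat z sinβ cosβ]
γ' = 20.8 − 9.81 = 10.99 kN/m³
Numerator = 8.7 + 10.99·5.2·cos²37.6°·tan35.2° = 8.7 + 10.99·5.2·0.6277·0.7054 = 34.006 kPa
Denominator = 20.8·5.2·sin37.6°·cos37.6° = 20.8·5.2·0.6101·0.7923 = 52.286 kPa
FS = 34.006 / 52.286 = 0.650

FS = 0.65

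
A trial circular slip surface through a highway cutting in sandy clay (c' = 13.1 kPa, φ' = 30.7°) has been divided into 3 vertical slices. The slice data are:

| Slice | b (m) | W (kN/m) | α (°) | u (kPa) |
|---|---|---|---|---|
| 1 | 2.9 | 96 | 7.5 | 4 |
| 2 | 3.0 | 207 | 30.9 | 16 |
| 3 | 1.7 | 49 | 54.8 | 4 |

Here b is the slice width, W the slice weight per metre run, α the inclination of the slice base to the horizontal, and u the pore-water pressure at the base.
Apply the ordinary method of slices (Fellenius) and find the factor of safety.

FS = 1.60

Ordinary method of slices: FS = Σ[c'·Δl_i + (W_i cosα_i − u_i·Δl_i)·tanφ'] / Σ W_i sinα_i, with Δl_i = b_i / cosα_i.
Slice 1: Δl = 2.9/cos7.5° = 2.925 m; N'_1 = 96·cos7.5° − 4·2.925 = 83.5; c'Δl = 38.32; W sinα = 12.5
Slice 2: Δl = 3.0/cos30.9° = 3.496 m; N'_2 = 207·cos30.9° − 16·3.496 = 121.7; c'Δl = 45.80; W sinα = 106.3
Slice 3: Δl = 1.7/cos54.8° = 2.949 m; N'_3 = 49·cos54.8° − 4·2.949 = 16.4; c'Δl = 38.63; W sinα = 40.0
Σc'Δl = 122.8 kN/m; ΣN' = 221.6 kN/m; ΣW sinα = 158.9 kN/m
Resisting = 122.8 + 221.6·tan30.7° = 122.8 + 131.6 = 254.3 kN/m
FS = 254.3 / 158.9 = 1.601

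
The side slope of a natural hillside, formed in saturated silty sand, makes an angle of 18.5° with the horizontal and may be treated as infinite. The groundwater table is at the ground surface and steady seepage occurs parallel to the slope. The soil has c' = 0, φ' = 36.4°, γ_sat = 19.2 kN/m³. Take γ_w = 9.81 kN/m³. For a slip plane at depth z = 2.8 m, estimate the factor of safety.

With seepage parallel to the slope and the water table at the surface, the effective normal stress on the slip plane uses the buoyant unit weight γ' = γ_sat − γ_w while the driving shear stress uses γ_sat:
FS = [c' + γ' z cos²β tanφ'] / [γ_sat z sinβ cosβ]
(For c' = 0 this reduces to FS = (γ'/γ_sat)·tanφ'/tanβ.)
γ' = 19.2 − 9.81 = 9.39 kN/m³
Numerator = 0.0 + 9.39·2.8·cos²18.5°·tan36.4° = 0.0 + 9.39·2.8·0.8993·0.7373 = 17.432 kPa
Denominator = 19.2·2.8·sin18.5°·cos18.5° = 19.2·2.8·0.3173·0.9483 = 16.177 kPa
FS = 17.432 / 16.177 = 1.078

FS = 1.08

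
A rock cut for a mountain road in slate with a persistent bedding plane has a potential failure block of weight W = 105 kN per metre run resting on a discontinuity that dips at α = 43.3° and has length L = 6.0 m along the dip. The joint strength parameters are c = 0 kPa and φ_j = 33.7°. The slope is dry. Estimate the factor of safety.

FS = 0.71

Resolving the block weight along and normal to the plane and applying the Mohr–Coulomb strength on the joint:
N' = W cosα = 105·cos43.3° = 76.4 kN/m
Driving force T = W sinα = 105·sin43.3° = 72.0 kN/m
Resisting force R = c·L + N'·tanφ_j = 0·6.0 + 76.4·tan33.7° = 0.0 + 51.0 = 51.0 kN/m
FS = R / T = 51.0 / 72.0 = 0.708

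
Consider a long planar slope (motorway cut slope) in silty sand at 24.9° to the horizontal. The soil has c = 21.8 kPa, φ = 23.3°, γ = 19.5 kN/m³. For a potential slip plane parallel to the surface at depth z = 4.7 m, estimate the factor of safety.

FS = 1.55

For an infinite slope with a slip plane parallel to the surface (no pore pressure): FS = [c + γz cos²β tanφ] / [γz sinβ cosβ].
γz = 19.5·4.7 = 91.65 kN/m²
Numerator = 21.8 + 91.65·cos²24.9°·tan23.3° = 21.8 + 91.65·0.8227·0.4307 = 54.274 kPa
Denominator = 91.65·sin24.9°·cos24.9° = 91.65·0.4210·0.9070 = 35.001 kPa
FS = 54.274 / 35.001 = 1.551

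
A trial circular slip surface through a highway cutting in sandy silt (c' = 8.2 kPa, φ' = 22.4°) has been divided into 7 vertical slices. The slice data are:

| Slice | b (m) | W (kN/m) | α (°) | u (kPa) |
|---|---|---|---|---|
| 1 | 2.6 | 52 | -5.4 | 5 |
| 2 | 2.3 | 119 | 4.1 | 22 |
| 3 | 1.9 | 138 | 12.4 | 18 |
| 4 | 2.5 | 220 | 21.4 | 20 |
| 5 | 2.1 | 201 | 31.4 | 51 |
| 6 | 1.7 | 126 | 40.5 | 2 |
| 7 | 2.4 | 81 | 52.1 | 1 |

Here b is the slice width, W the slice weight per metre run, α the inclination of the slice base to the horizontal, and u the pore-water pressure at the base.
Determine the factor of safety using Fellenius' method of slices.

FS = 1.02

Ordinary method of slices: FS = Σ[c'·Δl_i + (W_i cosα_i − u_i·Δl_i)·tanφ'] / Σ W_i sinα_i, with Δl_i = b_i / cosα_i.
Slice 1: Δl = 2.6/cos(-5.4°) = 2.612 m; N'_1 = 52·cos(-5.4°) − 5·2.612 = 38.7; c'Δl = 21.42; W sinα = -4.9
Slice 2: Δl = 2.3/cos4.1° = 2.306 m; N'_2 = 119·cos4.1° − 22·2.306 = 68.0; c'Δl = 18.91; W sinα = 8.5
Slice 3: Δl = 1.9/cos12.4° = 1.945 m; N'_3 = 138·cos12.4° − 18·1.945 = 99.8; c'Δl = 15.95; W sinα = 29.6
Slice 4: Δl = 2.5/cos21.4° = 2.685 m; N'_4 = 220·cos21.4° − 20·2.685 = 151.1; c'Δl = 22.02; W sinα = 80.3
Slice 5: Δl = 2.1/cos31.4° = 2.460 m; N'_5 = 201·cos31.4° − 51·2.460 = 46.1; c'Δl = 20.17; W sinα = 104.7
Slice 6: Δl = 1.7/cos40.5° = 2.236 m; N'_6 = 126·cos40.5° − 2·2.236 = 91.3; c'Δl = 18.33; W sinα = 81.8
Slice 7: Δl = 2.4/cos52.1° = 3.907 m; N'_7 = 81·cos52.1° − 1·3.907 = 45.9; c'Δl = 32.04; W sinα = 63.9
Σc'Δl = 148.8 kN/m; ΣN' = 540.8 kN/m; ΣW sinα = 364.0 kN/m
Resisting = 148.8 + 540.8·tan22.4° = 148.8 + 222.9 = 371.8 kN/m
FS = 371.8 / 364.0 = 1.021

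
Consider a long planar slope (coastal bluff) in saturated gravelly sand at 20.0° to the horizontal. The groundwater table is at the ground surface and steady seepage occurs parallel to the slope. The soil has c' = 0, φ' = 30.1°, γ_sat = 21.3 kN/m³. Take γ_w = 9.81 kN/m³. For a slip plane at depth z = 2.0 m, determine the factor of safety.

With seepage parallel to the slope and the water table at the surface, the effective normal stress on the slip plane uses the buoyant unit weight γ' = γ_sat − γ_w while the driving shear stress uses γ_sat:
FS = [c' + γ' z cos²β tanφ'] / [γ_sat z sinβ cosβ]
(For c' = 0 this reduces to FS = (γ'/γ_sat)·tanφ'/tanβ.)
γ' = 21.3 − 9.81 = 11.49 kN/m³
Numerator = 0.0 + 11.49·2.0·cos²20.0°·tan30.1° = 0.0 + 11.49·2.0·0.8830·0.5797 = 11.763 kPa
Denominator = 21.3·2.0·sin20.0°·cos20.0° = 21.3·2.0·0.3420·0.9397 = 13.691 kPa
FS = 11.763 / 13.691 = 0.859

FS = 0.86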